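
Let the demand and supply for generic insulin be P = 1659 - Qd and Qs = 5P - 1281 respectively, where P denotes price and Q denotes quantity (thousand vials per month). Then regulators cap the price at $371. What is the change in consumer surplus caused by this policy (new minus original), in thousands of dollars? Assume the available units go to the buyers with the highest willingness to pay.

Rearranging demand gives Qd = 1659 - P. Equilibrium: 1659 - P = 5P - 1281, so 2940 = 6P and P* = 490, Q* = 1169.
Since 371 < 490, the ceiling is binding.
At P = 371: Qd = 1659 - 371 = 1288 and Qs = 5·371 - 1281 = 574.
Consumer surplus without the control is ½ · (1659 - 490) · 1169 = 683280.5.
With the ceiling, 574 units are sold at 371 (assume they go to the highest-value buyers). The demand price at Q = 574 is 1085, so CS = ½ · [(1659 - 371) + (1085 - 371)] · 574 = 574574.
Change in consumer surplus = 574574 - 683280.5 = -108706.5.

-108706.5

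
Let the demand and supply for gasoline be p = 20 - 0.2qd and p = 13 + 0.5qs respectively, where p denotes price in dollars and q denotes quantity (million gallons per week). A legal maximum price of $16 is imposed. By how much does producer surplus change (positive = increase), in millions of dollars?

-16

Rearranging demand gives qd = 100 - 5p; rearranging supply gives qs = 2p - 26. Without the control the market clears where 100 - 5p = 2p - 26, i.e. p* = 18 and q* = 10.
The ceiling of 16 is below the equilibrium price 18, so it binds.
At p = 16: qd = 100 - 5·16 = 20 and qs = 2·16 - 26 = 6.
Producer surplus without the control is ½ · (18 - 13) · 10 = 25.
With the ceiling, producers sell 6 units at 16, so PS = ½ · (16 - 13) · 6 = 9.
Change in producer surplus = 9 - 25 = -16.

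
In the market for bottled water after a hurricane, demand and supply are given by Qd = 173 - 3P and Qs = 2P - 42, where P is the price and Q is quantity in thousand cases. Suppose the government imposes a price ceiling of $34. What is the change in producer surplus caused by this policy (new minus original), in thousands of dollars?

-315

Equilibrium: 173 - 3P = 2P - 42, so 215 = 5P and P* = 43, Q* = 44.
The ceiling of 34 is below the equilibrium price 43, so it binds.
At P = 34: Qd = 173 - 3·34 = 71 and Qs = 2·34 - 42 = 26.
Producer surplus without the control is ½ · (43 - 21) · 44 = 484.
With the ceiling, producers sell 26 units at 34, so PS = ½ · (34 - 21) · 26 = 169.
Change in producer surplus = 169 - 484 = -315.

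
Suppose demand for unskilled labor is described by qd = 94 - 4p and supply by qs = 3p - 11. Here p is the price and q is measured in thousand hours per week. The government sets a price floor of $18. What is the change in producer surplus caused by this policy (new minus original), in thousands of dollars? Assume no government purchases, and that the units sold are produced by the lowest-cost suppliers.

Setting quantity demanded equal to quantity supplied, 94 - 4p = 3p - 11, gives p* = 15 and q* = 34.
The floor of 18 is above the equilibrium price 15, so it binds.
At p = 18: qd = 94 - 4·18 = 22 and qs = 3·18 - 11 = 43.
Producer surplus without the control is ½ · (15 - 11/3) · 34 = 578/3.
With the floor, 22 units are sold at 18. The supply price at q = 22 is 11, so PS = ½ · [(18 - 11/3) + (18 - 11)] · 22 = 704/3.
Change in producer surplus = 704/3 - 578/3 = 42.

42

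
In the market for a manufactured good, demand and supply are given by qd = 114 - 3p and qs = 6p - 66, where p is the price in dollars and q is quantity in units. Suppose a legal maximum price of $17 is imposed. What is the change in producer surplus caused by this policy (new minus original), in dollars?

-135

Without the control the market clears where 114 - 3p = 6p - 66, i.e. p* = 20 and q* = 54.
Since 17 < 20, the ceiling is binding.
At p = 17: qd = 114 - 3·17 = 63 and qs = 6·17 - 66 = 36.
Producer surplus without the control is ½ · (20 - 11) · 54 = 243.
With the ceiling, producers sell 36 units at 17, so PS = ½ · (17 - 11) · 36 = 108.
Change in producer surplus = 108 - 243 = -135.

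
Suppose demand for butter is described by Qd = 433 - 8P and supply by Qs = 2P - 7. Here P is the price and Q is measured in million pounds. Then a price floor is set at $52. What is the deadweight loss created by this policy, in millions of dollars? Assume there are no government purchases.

1280

Without the control the market clears where 433 - 8P = 2P - 7, i.e. P* = 44 and Q* = 81.
Because the floor (52) lies above the market-clearing price, it is binding.
At P = 52: Qd = 433 - 8·52 = 17 and Qs = 2·52 - 7 = 97.
Quantity traded falls to 17. At Q = 17 the demand price is (433 - 17)/8 = 52 and the supply price is (7 + 17)/2 = 12.
Deadweight loss = ½ · (52 - 12) · (81 - 17) = ½ · 40 · 64 = 1280.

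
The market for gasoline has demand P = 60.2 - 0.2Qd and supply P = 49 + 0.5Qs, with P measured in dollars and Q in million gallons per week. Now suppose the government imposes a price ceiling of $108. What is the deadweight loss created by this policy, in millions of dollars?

0

Rearranging demand gives Qd = 301 - 5P; rearranging supply gives Qs = 2P - 98. Without the control the market clears where 301 - 5P = 2P - 98, i.e. P* = 57 and Q* = 16.
The ceiling of 108 is above the equilibrium price 57, so it is not binding; the market clears at P* = 57, Q* = 16.
Since the control does not bind, no trades are prevented and deadweight loss is zero.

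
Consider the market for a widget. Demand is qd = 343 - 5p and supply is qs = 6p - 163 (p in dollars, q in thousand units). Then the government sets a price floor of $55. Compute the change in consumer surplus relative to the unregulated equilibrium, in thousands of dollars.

In a free market, 343 - 5p = 6p - 163 gives the equilibrium p* = 46, q* = 113.
Since 55 > 46, the floor is binding.
At p = 55: qd = 343 - 5·55 = 68 and qs = 6·55 - 163 = 167.
Consumer surplus without the control is ½ · (68.6 - 46) · 113 = 1276.9.
With the floor, consumers buy 68 units at 55, so CS = ½ · (68.6 - 55) · 68 = 462.4.
Change in consumer surplus = 462.4 - 1276.9 = -814.5.

-814.5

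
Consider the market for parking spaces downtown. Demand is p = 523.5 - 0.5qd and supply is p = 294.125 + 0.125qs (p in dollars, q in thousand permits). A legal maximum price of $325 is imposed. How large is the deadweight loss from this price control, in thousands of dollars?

Rearranging demand gives qd = 1047 - 2p; rearranging supply gives qs = 8p - 2353. Setting quantity demanded equal to quantity supplied, 1047 - 2p = 8p - 2353, gives p* = 340 and q* = 367.
Since 325 < 340, the ceiling is binding.
At p = 325: qd = 1047 - 2·325 = 397 and qs = 8·325 - 2353 = 247.
Quantity traded falls to 247. At q = 247 the demand price is (1047 - 247)/2 = 400 and the supply price is (2353 + 247)/8 = 325.
Deadweight loss = ½ · (400 - 325) · (367 - 247) = ½ · 75 · 120 = 4500.

4500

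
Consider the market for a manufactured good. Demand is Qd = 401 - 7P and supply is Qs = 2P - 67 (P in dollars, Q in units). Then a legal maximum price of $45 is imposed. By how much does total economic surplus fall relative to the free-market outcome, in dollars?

63

In a free market, 401 - 7P = 2P - 67 gives the equilibrium P* = 52, Q* = 37.
Since 45 < 52, the ceiling is binding.
At P = 45: Qd = 401 - 7·45 = 86 and Qs = 2·45 - 67 = 23.
Quantity traded falls to 23. At Q = 23 the demand price is (401 - 23)/7 = 54 and the supply price is (67 + 23)/2 = 45.
Deadweight loss = ½ · (54 - 45) · (37 - 23) = ½ · 9 · 14 = 63.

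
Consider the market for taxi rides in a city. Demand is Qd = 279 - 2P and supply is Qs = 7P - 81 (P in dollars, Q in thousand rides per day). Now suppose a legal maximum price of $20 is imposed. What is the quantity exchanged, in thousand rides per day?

Without the control the market clears where 279 - 2P = 7P - 81, i.e. P* = 40 and Q* = 199.
Because the ceiling (20) lies below the market-clearing price, it is binding.
At P = 20: Qd = 279 - 2·20 = 239 and Qs = 7·20 - 81 = 59.
The quantity actually transacted is the short side, supply: 59.

59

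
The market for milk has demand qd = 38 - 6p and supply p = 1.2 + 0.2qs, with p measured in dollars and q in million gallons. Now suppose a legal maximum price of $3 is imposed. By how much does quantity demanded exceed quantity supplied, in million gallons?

Rearranging supply gives qs = 5p - 6. In a free market, 38 - 6p = 5p - 6 gives the equilibrium p* = 4, q* = 14.
The ceiling of 3 is below the equilibrium price 4, so it binds.
At p = 3: qd = 38 - 6·3 = 20 and qs = 5·3 - 6 = 9.
Shortage = qd - qs = 20 - 9 = 11.

11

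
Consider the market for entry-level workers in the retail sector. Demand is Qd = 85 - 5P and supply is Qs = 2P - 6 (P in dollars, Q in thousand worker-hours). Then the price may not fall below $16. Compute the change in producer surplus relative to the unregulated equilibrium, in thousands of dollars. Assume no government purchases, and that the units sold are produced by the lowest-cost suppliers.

In a free market, 85 - 5P = 2P - 6 gives the equilibrium P* = 13, Q* = 20.
The floor of 16 is above the equilibrium price 13, so it binds.
At P = 16: Qd = 85 - 5·16 = 5 and Qs = 2·16 - 6 = 26.
Producer surplus without the control is ½ · (13 - 3) · 20 = 100.
With the floor, 5 units are sold at 16. The supply price at Q = 5 is 5.5, so PS = ½ · [(16 - 3) + (16 - 5.5)] · 5 = 58.75.
Change in producer surplus = 58.75 - 100 = -41.25.

-41.25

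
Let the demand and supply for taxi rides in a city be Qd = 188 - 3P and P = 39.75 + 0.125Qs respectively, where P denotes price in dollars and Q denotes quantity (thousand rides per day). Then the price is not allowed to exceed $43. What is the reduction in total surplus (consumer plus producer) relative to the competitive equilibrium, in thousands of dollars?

Rearranging supply gives Qs = 8P - 318. Setting quantity demanded equal to quantity supplied, 188 - 3P = 8P - 318, gives P* = 46 and Q* = 50.
Since 43 < 46, the ceiling is binding.
At P = 43: Qd = 188 - 3·43 = 59 and Qs = 8·43 - 318 = 26.
Quantity traded falls to 26. At Q = 26 the demand price is (188 - 26)/3 = 54 and the supply price is (318 + 26)/8 = 43.
Deadweight loss = ½ · (54 - 43) · (50 - 26) = ½ · 11 · 24 = 132.

132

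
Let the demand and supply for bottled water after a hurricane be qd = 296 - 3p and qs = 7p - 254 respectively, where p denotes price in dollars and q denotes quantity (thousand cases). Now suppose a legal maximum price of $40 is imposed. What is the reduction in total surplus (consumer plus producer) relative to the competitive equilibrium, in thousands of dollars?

Without the control the market clears where 296 - 3p = 7p - 254, i.e. p* = 55 and q* = 131.
The ceiling of 40 is below the equilibrium price 55, so it binds.
At p = 40: qd = 296 - 3·40 = 176 and qs = 7·40 - 254 = 26.
Quantity traded falls to 26. At q = 26 the demand price is (296 - 26)/3 = 90 and the supply price is (254 + 26)/7 = 40.
Deadweight loss = ½ · (90 - 40) · (131 - 26) = ½ · 50 · 105 = 2625.

2625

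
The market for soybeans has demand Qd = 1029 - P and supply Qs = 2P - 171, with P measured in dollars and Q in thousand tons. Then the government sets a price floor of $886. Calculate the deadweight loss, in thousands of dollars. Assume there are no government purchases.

In a free market, 1029 - P = 2P - 171 gives the equilibrium P* = 400, Q* = 629.
Since 886 > 400, the floor is binding.
At P = 886: Qd = 1029 - 886 = 143 and Qs = 2·886 - 171 = 1601.
Quantity traded falls to 143. At Q = 143 the demand price is 1029 - 143 = 886 and the supply price is (171 + 143)/2 = 157.
Deadweight loss = ½ · (886 - 157) · (629 - 143) = ½ · 729 · 486 = 177147.

177147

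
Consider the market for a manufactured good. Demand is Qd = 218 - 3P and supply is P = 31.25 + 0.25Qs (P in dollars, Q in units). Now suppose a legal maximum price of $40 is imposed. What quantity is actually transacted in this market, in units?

35

Rearranging supply gives Qs = 4P - 125. Equilibrium: 218 - 3P = 4P - 125, so 343 = 7P and P* = 49, Q* = 71.
Because the ceiling (40) lies below the market-clearing price, it is binding.
At P = 40: Qd = 218 - 3·40 = 98 and Qs = 4·40 - 125 = 35.
The quantity actually transacted is the short side, supply: 35.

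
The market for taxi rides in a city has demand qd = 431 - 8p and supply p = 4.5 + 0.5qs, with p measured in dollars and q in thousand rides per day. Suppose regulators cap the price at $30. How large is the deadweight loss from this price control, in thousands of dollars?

Rearranging supply gives qs = 2p - 9. Setting quantity demanded equal to quantity supplied, 431 - 8p = 2p - 9, gives p* = 44 and q* = 79.
Since 30 < 44, the ceiling is binding.
At p = 30: qd = 431 - 8·30 = 191 and qs = 2·30 - 9 = 51.
Quantity traded falls to 51. At q = 51 the demand price is (431 - 51)/8 = 47.5 and the supply price is (9 + 51)/2 = 30.
Deadweight loss = ½ · (47.5 - 30) · (79 - 51) = ½ · 17.5 · 28 = 245.

245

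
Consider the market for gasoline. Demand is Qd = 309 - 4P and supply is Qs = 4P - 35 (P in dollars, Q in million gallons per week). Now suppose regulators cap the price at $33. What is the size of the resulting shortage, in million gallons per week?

80

Equilibrium: 309 - 4P = 4P - 35, so 344 = 8P and P* = 43, Q* = 137.
Because the ceiling (33) lies below the market-clearing price, it is binding.
At P = 33: Qd = 309 - 4·33 = 177 and Qs = 4·33 - 35 = 97.
Shortage = Qd - Qs = 177 - 97 = 80.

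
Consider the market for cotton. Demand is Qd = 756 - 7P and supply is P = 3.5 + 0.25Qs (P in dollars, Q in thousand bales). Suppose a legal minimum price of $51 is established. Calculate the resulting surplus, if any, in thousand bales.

Rearranging supply gives Qs = 4P - 14. In a free market, 756 - 7P = 4P - 14 gives the equilibrium P* = 70, Q* = 266.
Since 51 is below P* = 70, the floor does not bind and the free-market outcome prevails.
Since the control does not bind, there is no surplus.

0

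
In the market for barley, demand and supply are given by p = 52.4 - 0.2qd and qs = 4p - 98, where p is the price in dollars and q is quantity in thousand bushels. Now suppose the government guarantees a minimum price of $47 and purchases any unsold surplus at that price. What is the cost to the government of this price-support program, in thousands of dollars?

2961

Rearranging demand gives qd = 262 - 5p. Without the control the market clears where 262 - 5p = 4p - 98, i.e. p* = 40 and q* = 62.
Because the floor (47) lies above the market-clearing price, it is binding.
At p = 47: qd = 262 - 5·47 = 27 and qs = 4·47 - 98 = 90.
Surplus = qs - qd = 63.
Government expenditure = surplus × support price = 63 × 47 = 2961.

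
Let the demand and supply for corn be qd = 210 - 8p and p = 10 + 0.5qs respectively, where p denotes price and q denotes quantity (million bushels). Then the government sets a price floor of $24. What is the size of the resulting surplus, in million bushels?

Rearranging supply gives qs = 2p - 20. Setting quantity demanded equal to quantity supplied, 210 - 8p = 2p - 20, gives p* = 23 and q* = 26.
Because the floor (24) lies above the market-clearing price, it is binding.
At p = 24: qd = 210 - 8·24 = 18 and qs = 2·24 - 20 = 28.
Surplus = qs - qd = 28 - 18 = 10.

10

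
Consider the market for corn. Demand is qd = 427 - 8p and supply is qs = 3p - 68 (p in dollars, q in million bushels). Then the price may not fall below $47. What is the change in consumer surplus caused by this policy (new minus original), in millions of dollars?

-118

Setting quantity demanded equal to quantity supplied, 427 - 8p = 3p - 68, gives p* = 45 and q* = 67.
Because the floor (47) lies above the market-clearing price, it is binding.
At p = 47: qd = 427 - 8·47 = 51 and qs = 3·47 - 68 = 73.
Consumer surplus without the control is ½ · (53.375 - 45) · 67 = 280.5625.
With the floor, consumers buy 51 units at 47, so CS = ½ · (53.375 - 47) · 51 = 162.5625.
Change in consumer surplus = 162.5625 - 280.5625 = -118.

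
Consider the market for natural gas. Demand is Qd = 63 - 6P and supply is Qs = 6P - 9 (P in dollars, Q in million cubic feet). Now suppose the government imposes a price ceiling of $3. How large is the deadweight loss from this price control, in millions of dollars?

Without the control the market clears where 63 - 6P = 6P - 9, i.e. P* = 6 and Q* = 27.
Because the ceiling (3) lies below the market-clearing price, it is binding.
At P = 3: Qd = 63 - 6·3 = 45 and Qs = 6·3 - 9 = 9.
Quantity traded falls to 9. At Q = 9 the demand price is (63 - 9)/6 = 9 and the supply price is (9 + 9)/6 = 3.
Deadweight loss = ½ · (9 - 3) · (27 - 9) = ½ · 6 · 18 = 54.

54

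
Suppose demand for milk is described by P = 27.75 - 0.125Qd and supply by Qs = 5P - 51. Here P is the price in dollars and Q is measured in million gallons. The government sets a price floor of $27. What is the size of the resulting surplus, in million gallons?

78

Rearranging demand gives Qd = 222 - 8P. In a free market, 222 - 8P = 5P - 51 gives the equilibrium P* = 21, Q* = 54.
The floor of 27 is above the equilibrium price 21, so it binds.
At P = 27: Qd = 222 - 8·27 = 6 and Qs = 5·27 - 51 = 84.
Surplus = Qs - Qd = 84 - 6 = 78.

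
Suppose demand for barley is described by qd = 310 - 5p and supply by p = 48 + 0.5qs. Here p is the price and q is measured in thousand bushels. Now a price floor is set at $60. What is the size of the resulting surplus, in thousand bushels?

14

Rearranging supply gives qs = 2p - 96. Setting quantity demanded equal to quantity supplied, 310 - 5p = 2p - 96, gives p* = 58 and q* = 20.
Because the floor (60) lies above the market-clearing price, it is binding.
At p = 60: qd = 310 - 5·60 = 10 and qs = 2·60 - 96 = 24.
Surplus = qs - qd = 24 - 10 = 14.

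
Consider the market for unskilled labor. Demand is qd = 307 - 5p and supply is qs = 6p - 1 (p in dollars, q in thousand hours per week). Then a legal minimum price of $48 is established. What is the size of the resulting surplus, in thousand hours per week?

220

Equilibrium: 307 - 5p = 6p - 1, so 308 = 11p and p* = 28, q* = 167.
Since 48 > 28, the floor is binding.
At p = 48: qd = 307 - 5·48 = 67 and qs = 6·48 - 1 = 287.
Surplus = qs - qd = 287 - 67 = 220.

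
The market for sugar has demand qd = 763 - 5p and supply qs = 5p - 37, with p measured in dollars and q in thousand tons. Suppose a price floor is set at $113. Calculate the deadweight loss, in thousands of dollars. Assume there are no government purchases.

5445

Equilibrium: 763 - 5p = 5p - 37, so 800 = 10p and p* = 80, q* = 363.
Since 113 > 80, the floor is binding.
At p = 113: qd = 763 - 5·113 = 198 and qs = 5·113 - 37 = 528.
Quantity traded falls to 198. At q = 198 the demand price is (763 - 198)/5 = 113 and the supply price is (37 + 198)/5 = 47.
Deadweight loss = ½ · (113 - 47) · (363 - 198) = ½ · 66 · 165 = 5445.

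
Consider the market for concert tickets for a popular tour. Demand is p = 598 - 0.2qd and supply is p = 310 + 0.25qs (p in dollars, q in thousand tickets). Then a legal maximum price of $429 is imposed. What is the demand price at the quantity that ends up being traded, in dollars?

502.8

Rearranging demand gives qd = 2990 - 5p; rearranging supply gives qs = 4p - 1240. In a free market, 2990 - 5p = 4p - 1240 gives the equilibrium p* = 470, q* = 640.
Since 429 < 470, the ceiling is binding.
At p = 429: qd = 2990 - 5·429 = 845 and qs = 4·429 - 1240 = 476.
Only 476 units reach the market. On the demand curve, the marginal buyer's willingness to pay at q = 476 is (2990 - 476)/5 = 502.8.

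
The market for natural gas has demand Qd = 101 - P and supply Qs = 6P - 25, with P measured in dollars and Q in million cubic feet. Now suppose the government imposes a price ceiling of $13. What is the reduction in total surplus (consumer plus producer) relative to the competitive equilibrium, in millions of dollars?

Without the control the market clears where 101 - P = 6P - 25, i.e. P* = 18 and Q* = 83.
Because the ceiling (13) lies below the market-clearing price, it is binding.
At P = 13: Qd = 101 - 13 = 88 and Qs = 6·13 - 25 = 53.
Quantity traded falls to 53. At Q = 53 the demand price is 101 - 53 = 48 and the supply price is (25 + 53)/6 = 13.
Deadweight loss = ½ · (48 - 13) · (83 - 53) = ½ · 35 · 30 = 525.

525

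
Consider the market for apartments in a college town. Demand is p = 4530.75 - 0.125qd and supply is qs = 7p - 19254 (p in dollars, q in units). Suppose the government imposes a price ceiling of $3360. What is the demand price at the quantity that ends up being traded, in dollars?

3997.5

Rearranging demand gives qd = 36246 - 8p. Setting quantity demanded equal to quantity supplied, 36246 - 8p = 7p - 19254, gives p* = 3700 and q* = 6646.
Since 3360 < 3700, the ceiling is binding.
At p = 3360: qd = 36246 - 8·3360 = 9366 and qs = 7·3360 - 19254 = 4266.
Only 4266 units reach the market. On the demand curve, the marginal buyer's willingness to pay at q = 4266 is (36246 - 4266)/8 = 3997.5.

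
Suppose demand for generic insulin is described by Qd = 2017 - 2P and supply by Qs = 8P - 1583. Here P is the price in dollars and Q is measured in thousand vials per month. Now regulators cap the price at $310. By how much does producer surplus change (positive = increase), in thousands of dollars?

-54850

Without the control the market clears where 2017 - 2P = 8P - 1583, i.e. P* = 360 and Q* = 1297.
Because the ceiling (310) lies below the market-clearing price, it is binding.
At P = 310: Qd = 2017 - 2·310 = 1397 and Qs = 8·310 - 1583 = 897.
Producer surplus without the control is ½ · (360 - 197.875) · 1297 = 105138.0625.
With the ceiling, producers sell 897 units at 310, so PS = ½ · (310 - 197.875) · 897 = 50288.0625.
Change in producer surplus = 50288.0625 - 105138.0625 = -54850.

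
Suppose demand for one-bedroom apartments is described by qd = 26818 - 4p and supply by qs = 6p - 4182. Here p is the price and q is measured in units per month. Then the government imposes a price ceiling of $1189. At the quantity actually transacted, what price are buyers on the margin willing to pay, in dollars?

5966.5

Without the control the market clears where 26818 - 4p = 6p - 4182, i.e. p* = 3100 and q* = 14418.
Since 1189 < 3100, the ceiling is binding.
At p = 1189: qd = 26818 - 4·1189 = 22062 and qs = 6·1189 - 4182 = 2952.
Only 2952 units reach the market. On the demand curve, the marginal buyer's willingness to pay at q = 2952 is (26818 - 2952)/4 = 5966.5.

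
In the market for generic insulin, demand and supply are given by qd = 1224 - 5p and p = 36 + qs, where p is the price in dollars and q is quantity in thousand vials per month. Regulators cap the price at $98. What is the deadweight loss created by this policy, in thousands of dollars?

Rearranging supply gives qs = p - 36. Setting quantity demanded equal to quantity supplied, 1224 - 5p = p - 36, gives p* = 210 and q* = 174.
The ceiling of 98 is below the equilibrium price 210, so it binds.
At p = 98: qd = 1224 - 5·98 = 734 and qs = 98 - 36 = 62.
Quantity traded falls to 62. At q = 62 the demand price is (1224 - 62)/5 = 232.4 and the supply price is 36 + 62 = 98.
Deadweight loss = ½ · (232.4 - 98) · (174 - 62) = ½ · 134.4 · 112 = 7526.4.

7526.4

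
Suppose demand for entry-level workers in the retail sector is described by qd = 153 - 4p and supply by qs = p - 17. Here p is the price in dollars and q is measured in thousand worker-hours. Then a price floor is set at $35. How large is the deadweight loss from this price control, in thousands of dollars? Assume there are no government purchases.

10

In a free market, 153 - 4p = p - 17 gives the equilibrium p* = 34, q* = 17.
Because the floor (35) lies above the market-clearing price, it is binding.
At p = 35: qd = 153 - 4·35 = 13 and qs = 35 - 17 = 18.
Quantity traded falls to 13. At q = 13 the demand price is (153 - 13)/4 = 35 and the supply price is 17 + 13 = 30.
Deadweight loss = ½ · (35 - 30) · (17 - 13) = ½ · 5 · 4 = 10.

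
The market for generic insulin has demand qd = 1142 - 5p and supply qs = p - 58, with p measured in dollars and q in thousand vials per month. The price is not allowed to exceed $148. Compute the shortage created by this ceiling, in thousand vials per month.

312

Without the control the market clears where 1142 - 5p = p - 58, i.e. p* = 200 and q* = 142.
Because the ceiling (148) lies below the market-clearing price, it is binding.
At p = 148: qd = 1142 - 5·148 = 402 and qs = 148 - 58 = 90.
Shortage = qd - qs = 402 - 90 = 312.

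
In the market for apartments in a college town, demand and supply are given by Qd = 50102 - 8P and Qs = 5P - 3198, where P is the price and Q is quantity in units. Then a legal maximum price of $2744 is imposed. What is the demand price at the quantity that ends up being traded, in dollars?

4947.5

Setting quantity demanded equal to quantity supplied, 50102 - 8P = 5P - 3198, gives P* = 4100 and Q* = 17302.
Since 2744 < 4100, the ceiling is binding.
At P = 2744: Qd = 50102 - 8·2744 = 28150 and Qs = 5·2744 - 3198 = 10522.
Only 10522 units reach the market. On the demand curve, the marginal buyer's willingness to pay at Q = 10522 is (50102 - 10522)/8 = 4947.5.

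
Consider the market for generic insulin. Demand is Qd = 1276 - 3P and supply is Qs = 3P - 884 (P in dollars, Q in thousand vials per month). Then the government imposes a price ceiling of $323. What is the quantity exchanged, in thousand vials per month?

In a free market, 1276 - 3P = 3P - 884 gives the equilibrium P* = 360, Q* = 196.
The ceiling of 323 is below the equilibrium price 360, so it binds.
At P = 323: Qd = 1276 - 3·323 = 307 and Qs = 3·323 - 884 = 85.
The quantity actually transacted is the short side, supply: 85.

85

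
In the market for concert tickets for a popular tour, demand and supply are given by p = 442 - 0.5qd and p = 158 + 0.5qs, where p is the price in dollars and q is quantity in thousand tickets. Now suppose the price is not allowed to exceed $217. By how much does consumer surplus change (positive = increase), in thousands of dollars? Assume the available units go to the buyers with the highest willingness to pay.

Rearranging demand gives qd = 884 - 2p; rearranging supply gives qs = 2p - 316. Without the control the market clears where 884 - 2p = 2p - 316, i.e. p* = 300 and q* = 284.
Because the ceiling (217) lies below the market-clearing price, it is binding.
At p = 217: qd = 884 - 2·217 = 450 and qs = 2·217 - 316 = 118.
Consumer surplus without the control is ½ · (442 - 300) · 284 = 20164.
With the ceiling, 118 units are sold at 217 (assume they go to the highest-value buyers). The demand price at q = 118 is 383, so CS = ½ · [(442 - 217) + (383 - 217)] · 118 = 23069.
Change in consumer surplus = 23069 - 20164 = 2905.

2905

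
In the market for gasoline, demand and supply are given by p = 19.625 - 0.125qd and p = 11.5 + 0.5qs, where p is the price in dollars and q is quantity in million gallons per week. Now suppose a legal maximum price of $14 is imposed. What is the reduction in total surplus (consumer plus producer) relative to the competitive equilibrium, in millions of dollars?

Rearranging demand gives qd = 157 - 8p; rearranging supply gives qs = 2p - 23. Setting quantity demanded equal to quantity supplied, 157 - 8p = 2p - 23, gives p* = 18 and q* = 13.
The ceiling of 14 is below the equilibrium price 18, so it binds.
At p = 14: qd = 157 - 8·14 = 45 and qs = 2·14 - 23 = 5.
Quantity traded falls to 5. At q = 5 the demand price is (157 - 5)/8 = 19 and the supply price is (23 + 5)/2 = 14.
Deadweight loss = ½ · (19 - 14) · (13 - 5) = ½ · 5 · 8 = 20.

20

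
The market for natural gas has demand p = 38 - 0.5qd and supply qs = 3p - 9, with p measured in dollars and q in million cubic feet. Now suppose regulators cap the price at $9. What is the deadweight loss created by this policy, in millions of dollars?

Rearranging demand gives qd = 76 - 2p. Equilibrium: 76 - 2p = 3p - 9, so 85 = 5p and p* = 17, q* = 42.
Because the ceiling (9) lies below the market-clearing price, it is binding.
At p = 9: qd = 76 - 2·9 = 58 and qs = 3·9 - 9 = 18.
Quantity traded falls to 18. At q = 18 the demand price is (76 - 18)/2 = 29 and the supply price is (9 + 18)/3 = 9.
Deadweight loss = ½ · (29 - 9) · (42 - 18) = ½ · 20 · 24 = 240.

240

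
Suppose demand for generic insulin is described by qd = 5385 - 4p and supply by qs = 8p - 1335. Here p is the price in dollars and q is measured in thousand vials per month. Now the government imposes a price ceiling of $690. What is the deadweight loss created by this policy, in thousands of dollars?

Equilibrium: 5385 - 4p = 8p - 1335, so 6720 = 12p and p* = 560, q* = 3145.
The ceiling of 690 is above the equilibrium price 560, so it is not binding; the market clears at p* = 560, q* = 3145.
Since the control does not bind, no trades are prevented and deadweight loss is zero.

0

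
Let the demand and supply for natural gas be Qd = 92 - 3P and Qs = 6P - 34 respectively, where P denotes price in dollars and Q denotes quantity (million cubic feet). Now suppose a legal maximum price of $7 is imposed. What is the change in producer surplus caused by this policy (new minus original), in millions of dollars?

Equilibrium: 92 - 3P = 6P - 34, so 126 = 9P and P* = 14, Q* = 50.
Since 7 < 14, the ceiling is binding.
At P = 7: Qd = 92 - 3·7 = 71 and Qs = 6·7 - 34 = 8.
Producer surplus without the control is ½ · (14 - 17/3) · 50 = 625/3.
With the ceiling, producers sell 8 units at 7, so PS = ½ · (7 - 17/3) · 8 = 16/3.
Change in producer surplus = 16/3 - 625/3 = -203.

-203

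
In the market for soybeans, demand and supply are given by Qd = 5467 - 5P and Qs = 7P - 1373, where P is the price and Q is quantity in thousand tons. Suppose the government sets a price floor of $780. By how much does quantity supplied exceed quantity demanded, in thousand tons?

Setting quantity demanded equal to quantity supplied, 5467 - 5P = 7P - 1373, gives P* = 570 and Q* = 2617.
Since 780 > 570, the floor is binding.
At P = 780: Qd = 5467 - 5·780 = 1567 and Qs = 7·780 - 1373 = 4087.
Surplus = Qs - Qd = 4087 - 1567 = 2520.

2520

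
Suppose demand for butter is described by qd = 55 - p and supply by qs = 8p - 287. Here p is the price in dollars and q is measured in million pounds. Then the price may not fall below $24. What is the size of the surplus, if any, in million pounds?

Setting quantity demanded equal to quantity supplied, 55 - p = 8p - 287, gives p* = 38 and q* = 17.
Since 24 is below p* = 38, the floor does not bind and the free-market outcome prevails.
Since the control does not bind, there is no surplus.

0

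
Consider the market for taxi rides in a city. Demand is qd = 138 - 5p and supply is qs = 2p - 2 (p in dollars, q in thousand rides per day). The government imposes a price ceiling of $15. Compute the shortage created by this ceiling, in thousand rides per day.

35

In a free market, 138 - 5p = 2p - 2 gives the equilibrium p* = 20, q* = 38.
The ceiling of 15 is below the equilibrium price 20, so it binds.
At p = 15: qd = 138 - 5·15 = 63 and qs = 2·15 - 2 = 28.
Shortage = qd - qs = 63 - 28 = 35.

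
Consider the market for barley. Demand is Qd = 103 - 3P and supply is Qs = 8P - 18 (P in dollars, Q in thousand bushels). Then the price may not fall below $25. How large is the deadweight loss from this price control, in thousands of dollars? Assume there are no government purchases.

In a free market, 103 - 3P = 8P - 18 gives the equilibrium P* = 11, Q* = 70.
The floor of 25 is above the equilibrium price 11, so it binds.
At P = 25: Qd = 103 - 3·25 = 28 and Qs = 8·25 - 18 = 182.
Quantity traded falls to 28. At Q = 28 the demand price is (103 - 28)/3 = 25 and the supply price is (18 + 28)/8 = 5.75.
Deadweight loss = ½ · (25 - 5.75) · (70 - 28) = ½ · 19.25 · 42 = 404.25.

404.25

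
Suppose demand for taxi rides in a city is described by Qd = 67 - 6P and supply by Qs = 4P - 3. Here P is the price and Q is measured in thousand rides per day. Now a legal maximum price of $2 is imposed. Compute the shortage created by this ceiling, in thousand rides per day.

50

Without the control the market clears where 67 - 6P = 4P - 3, i.e. P* = 7 and Q* = 25.
Since 2 < 7, the ceiling is binding.
At P = 2: Qd = 67 - 6·2 = 55 and Qs = 4·2 - 3 = 5.
Shortage = Qd - Qs = 55 - 5 = 50.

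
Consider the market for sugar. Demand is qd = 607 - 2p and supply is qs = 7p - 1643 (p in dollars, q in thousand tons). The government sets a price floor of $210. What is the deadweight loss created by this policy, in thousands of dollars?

0

Without the control the market clears where 607 - 2p = 7p - 1643, i.e. p* = 250 and q* = 107.
Since 210 is below p* = 250, the floor does not bind and the free-market outcome prevails.
Since the control does not bind, no trades are prevented and deadweight loss is zero.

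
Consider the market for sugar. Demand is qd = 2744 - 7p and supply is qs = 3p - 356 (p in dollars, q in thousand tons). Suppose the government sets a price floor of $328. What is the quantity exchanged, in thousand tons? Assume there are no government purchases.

448

Equilibrium: 2744 - 7p = 3p - 356, so 3100 = 10p and p* = 310, q* = 574.
Because the floor (328) lies above the market-clearing price, it is binding.
At p = 328: qd = 2744 - 7·328 = 448 and qs = 3·328 - 356 = 628.
The quantity actually transacted is the short side, demand: 448.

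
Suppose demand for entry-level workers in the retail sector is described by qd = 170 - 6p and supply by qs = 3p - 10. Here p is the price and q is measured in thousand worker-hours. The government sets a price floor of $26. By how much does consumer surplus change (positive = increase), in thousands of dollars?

Without the control the market clears where 170 - 6p = 3p - 10, i.e. p* = 20 and q* = 50.
Since 26 > 20, the floor is binding.
At p = 26: qd = 170 - 6·26 = 14 and qs = 3·26 - 10 = 68.
Consumer surplus without the control is ½ · (85/3 - 20) · 50 = 625/3.
With the floor, consumers buy 14 units at 26, so CS = ½ · (85/3 - 26) · 14 = 49/3.
Change in consumer surplus = 49/3 - 625/3 = -192.

-192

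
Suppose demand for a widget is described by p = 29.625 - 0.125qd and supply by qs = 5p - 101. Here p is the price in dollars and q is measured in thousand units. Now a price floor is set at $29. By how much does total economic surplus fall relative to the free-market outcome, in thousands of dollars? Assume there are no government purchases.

Rearranging demand gives qd = 237 - 8p. In a free market, 237 - 8p = 5p - 101 gives the equilibrium p* = 26, q* = 29.
Because the floor (29) lies above the market-clearing price, it is binding.
At p = 29: qd = 237 - 8·29 = 5 and qs = 5·29 - 101 = 44.
Quantity traded falls to 5. At q = 5 the demand price is (237 - 5)/8 = 29 and the supply price is (101 + 5)/5 = 21.2.
Deadweight loss = ½ · (29 - 21.2) · (29 - 5) = ½ · 7.8 · 24 = 93.6.

93.6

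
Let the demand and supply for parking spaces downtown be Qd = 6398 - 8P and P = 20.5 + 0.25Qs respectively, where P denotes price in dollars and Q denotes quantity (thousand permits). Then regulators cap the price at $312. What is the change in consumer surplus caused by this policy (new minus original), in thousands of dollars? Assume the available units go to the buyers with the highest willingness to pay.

213864

Rearranging supply gives Qs = 4P - 82. Equilibrium: 6398 - 8P = 4P - 82, so 6480 = 12P and P* = 540, Q* = 2078.
Since 312 < 540, the ceiling is binding.
At P = 312: Qd = 6398 - 8·312 = 3902 and Qs = 4·312 - 82 = 1166.
Consumer surplus without the control is ½ · (799.75 - 540) · 2078 = 269880.25.
With the ceiling, 1166 units are sold at 312 (assume they go to the highest-value buyers). The demand price at Q = 1166 is 654, so CS = ½ · [(799.75 - 312) + (654 - 312)] · 1166 = 483744.25.
Change in consumer surplus = 483744.25 - 269880.25 = 213864.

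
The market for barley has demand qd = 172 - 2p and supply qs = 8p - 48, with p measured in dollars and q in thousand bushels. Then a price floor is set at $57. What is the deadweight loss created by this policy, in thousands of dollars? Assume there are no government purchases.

In a free market, 172 - 2p = 8p - 48 gives the equilibrium p* = 22, q* = 128.
Because the floor (57) lies above the market-clearing price, it is binding.
At p = 57: qd = 172 - 2·57 = 58 and qs = 8·57 - 48 = 408.
Quantity traded falls to 58. At q = 58 the demand price is (172 - 58)/2 = 57 and the supply price is (48 + 58)/8 = 13.25.
Deadweight loss = ½ · (57 - 13.25) · (128 - 58) = ½ · 43.75 · 70 = 1531.25.

1531.25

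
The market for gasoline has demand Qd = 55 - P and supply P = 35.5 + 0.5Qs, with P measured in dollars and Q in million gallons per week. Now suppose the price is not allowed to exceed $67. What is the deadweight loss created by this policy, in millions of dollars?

Rearranging supply gives Qs = 2P - 71. Equilibrium: 55 - P = 2P - 71, so 126 = 3P and P* = 42, Q* = 13.
Since 67 is above P* = 42, the ceiling does not bind and the free-market outcome prevails.
Since the control does not bind, no trades are prevented and deadweight loss is zero.

0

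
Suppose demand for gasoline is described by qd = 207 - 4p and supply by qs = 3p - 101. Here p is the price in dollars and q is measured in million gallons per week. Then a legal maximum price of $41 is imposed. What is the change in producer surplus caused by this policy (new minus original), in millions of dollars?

Without the control the market clears where 207 - 4p = 3p - 101, i.e. p* = 44 and q* = 31.
Since 41 < 44, the ceiling is binding.
At p = 41: qd = 207 - 4·41 = 43 and qs = 3·41 - 101 = 22.
Producer surplus without the control is ½ · (44 - 101/3) · 31 = 961/6.
With the ceiling, producers sell 22 units at 41, so PS = ½ · (41 - 101/3) · 22 = 242/3.
Change in producer surplus = 242/3 - 961/6 = -79.5.

-79.5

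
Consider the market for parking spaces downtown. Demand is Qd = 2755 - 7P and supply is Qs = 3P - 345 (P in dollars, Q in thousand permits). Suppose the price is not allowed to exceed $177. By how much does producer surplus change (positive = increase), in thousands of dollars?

-51271.5

Without the control the market clears where 2755 - 7P = 3P - 345, i.e. P* = 310 and Q* = 585.
The ceiling of 177 is below the equilibrium price 310, so it binds.
At P = 177: Qd = 2755 - 7·177 = 1516 and Qs = 3·177 - 345 = 186.
Producer surplus without the control is ½ · (310 - 115) · 585 = 57037.5.
With the ceiling, producers sell 186 units at 177, so PS = ½ · (177 - 115) · 186 = 5766.
Change in producer surplus = 5766 - 57037.5 = -51271.5.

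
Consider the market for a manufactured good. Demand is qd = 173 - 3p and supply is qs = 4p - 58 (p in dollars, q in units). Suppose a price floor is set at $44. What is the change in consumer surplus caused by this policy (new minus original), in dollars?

Setting quantity demanded equal to quantity supplied, 173 - 3p = 4p - 58, gives p* = 33 and q* = 74.
Since 44 > 33, the floor is binding.
At p = 44: qd = 173 - 3·44 = 41 and qs = 4·44 - 58 = 118.
Consumer surplus without the control is ½ · (173/3 - 33) · 74 = 2738/3.
With the floor, consumers buy 41 units at 44, so CS = ½ · (173/3 - 44) · 41 = 1681/6.
Change in consumer surplus = 1681/6 - 2738/3 = -632.5.

-632.5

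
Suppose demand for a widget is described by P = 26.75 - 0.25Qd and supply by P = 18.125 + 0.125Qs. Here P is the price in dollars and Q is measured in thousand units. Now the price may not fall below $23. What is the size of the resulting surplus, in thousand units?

24

Rearranging demand gives Qd = 107 - 4P; rearranging supply gives Qs = 8P - 145. Equilibrium: 107 - 4P = 8P - 145, so 252 = 12P and P* = 21, Q* = 23.
The floor of 23 is above the equilibrium price 21, so it binds.
At P = 23: Qd = 107 - 4·23 = 15 and Qs = 8·23 - 145 = 39.
Surplus = Qs - Qd = 39 - 15 = 24.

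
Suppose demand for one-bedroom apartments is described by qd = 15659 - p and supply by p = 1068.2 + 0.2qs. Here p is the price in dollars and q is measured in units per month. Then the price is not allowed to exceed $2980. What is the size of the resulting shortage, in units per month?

3120

Rearranging supply gives qs = 5p - 5341. Equilibrium: 15659 - p = 5p - 5341, so 21000 = 6p and p* = 3500, q* = 12159.
Since 2980 < 3500, the ceiling is binding.
At p = 2980: qd = 15659 - 2980 = 12679 and qs = 5·2980 - 5341 = 9559.
Shortage = qd - qs = 12679 - 9559 = 3120.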